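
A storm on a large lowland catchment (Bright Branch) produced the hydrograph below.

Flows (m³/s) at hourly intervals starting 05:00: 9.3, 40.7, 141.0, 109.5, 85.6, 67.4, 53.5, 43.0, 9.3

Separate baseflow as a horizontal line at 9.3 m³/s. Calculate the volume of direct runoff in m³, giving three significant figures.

Direct-runoff ordinates (Q − Q_b): 0.0, 31.4, 131.7, 100.2, 76.3, 58.1, 44.2, 33.7, 0.0 m³/s.
ΣQ_DR = 475.6 m³/s.
With Δt = 1 h = 3600 s, V = ΣQ_DR · Δt = 475.6 × 3600 = 1.71 × 10^6 m³.

V ≈ 1.71 × 10^6 m³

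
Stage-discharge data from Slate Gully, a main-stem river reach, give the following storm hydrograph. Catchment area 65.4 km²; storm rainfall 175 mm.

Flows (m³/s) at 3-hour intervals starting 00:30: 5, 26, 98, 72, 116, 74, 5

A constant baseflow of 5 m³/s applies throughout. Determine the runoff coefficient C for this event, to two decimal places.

C ≈ 0.34

ΣQ_DR = 361.0 m³/s; V = ΣQ_DR·Δt = 3.899 × 10^6 m³.
Runoff depth d = V / A = 59.61 mm.
C = d / P = 59.61 / 175 = 0.34.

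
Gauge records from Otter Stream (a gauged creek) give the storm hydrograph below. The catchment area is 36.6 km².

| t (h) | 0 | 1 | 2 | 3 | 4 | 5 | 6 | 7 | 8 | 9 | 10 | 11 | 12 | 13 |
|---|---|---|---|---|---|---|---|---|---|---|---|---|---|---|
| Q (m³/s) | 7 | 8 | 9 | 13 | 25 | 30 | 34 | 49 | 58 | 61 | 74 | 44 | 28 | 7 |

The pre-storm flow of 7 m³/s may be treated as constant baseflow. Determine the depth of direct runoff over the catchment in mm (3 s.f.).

d ≈ 34.3 mm

Direct runoff: 0.0, 1.0, 2.0, 6.0, 18.0, 23.0, 27.0, 42.0, 51.0, 54.0, 67.0, 37.0, 21.0, 0.0 m³/s; ΣQ_DR = 349.0 m³/s.
V = ΣQ_DR · Δt = 349.0 × 3600 s = 1.256 × 10^6 m³.
Over A = 36.6 km², depth = V / A = 34.3 mm.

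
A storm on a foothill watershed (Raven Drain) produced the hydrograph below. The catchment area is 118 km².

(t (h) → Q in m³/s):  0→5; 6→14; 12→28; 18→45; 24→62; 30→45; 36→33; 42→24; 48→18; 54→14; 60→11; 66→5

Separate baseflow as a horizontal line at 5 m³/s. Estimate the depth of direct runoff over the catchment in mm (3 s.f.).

d ≈ 44.7 mm

Direct runoff: 0.0, 9.0, 23.0, 40.0, 57.0, 40.0, 28.0, 19.0, 13.0, 9.0, 6.0, 0.0 m³/s; ΣQ_DR = 244.0 m³/s.
V = ΣQ_DR · Δt = 244.0 × 21600 s = 5.270 × 10^6 m³.
Over A = 118 km², depth = V / A = 44.7 mm.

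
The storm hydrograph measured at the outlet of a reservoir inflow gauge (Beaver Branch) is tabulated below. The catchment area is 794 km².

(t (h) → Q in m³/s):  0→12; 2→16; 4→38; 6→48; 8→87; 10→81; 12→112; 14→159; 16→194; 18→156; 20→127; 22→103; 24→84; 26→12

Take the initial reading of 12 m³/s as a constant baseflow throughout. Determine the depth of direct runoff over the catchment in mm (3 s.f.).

Direct runoff: 0.0, 4.0, 26.0, 36.0, 75.0, 69.0, 100.0, 147.0, 182.0, 144.0, 115.0, 91.0, 72.0, 0.0 m³/s; ΣQ_DR = 1061 m³/s.
V = ΣQ_DR · Δt = 1061 × 7200 s = 7.639 × 10^6 m³.
Over A = 794 km², depth = V / A = 9.62 mm.

d ≈ 9.62 mm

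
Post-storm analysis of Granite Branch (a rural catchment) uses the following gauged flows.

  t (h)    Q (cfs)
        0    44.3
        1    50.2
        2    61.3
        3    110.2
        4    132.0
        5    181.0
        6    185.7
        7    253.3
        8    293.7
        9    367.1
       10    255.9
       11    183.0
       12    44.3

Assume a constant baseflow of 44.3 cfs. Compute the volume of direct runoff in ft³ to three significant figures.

Direct-runoff ordinates (Q − Q_b): 0.0, 5.9, 17.0, 65.9, 87.7, 136.7, 141.4, 209.0, 249.4, 322.8, 211.6, 138.7, 0.0 cfs.
ΣQ_DR = 1586 cfs.
With Δt = 1 h = 3600 s, V = ΣQ_DR · Δt = 1586 × 3600 = 5.71 × 10^6 ft³.

V ≈ 5.71 × 10^6 ft³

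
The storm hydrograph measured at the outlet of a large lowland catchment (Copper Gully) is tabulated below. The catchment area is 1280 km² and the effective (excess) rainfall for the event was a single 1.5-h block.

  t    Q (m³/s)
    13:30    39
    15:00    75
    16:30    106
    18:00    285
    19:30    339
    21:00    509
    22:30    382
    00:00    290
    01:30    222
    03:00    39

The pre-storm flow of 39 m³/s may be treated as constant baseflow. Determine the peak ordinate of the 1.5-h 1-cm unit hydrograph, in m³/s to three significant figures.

Direct runoff: 0.0, 36.0, 67.0, 246.0, 300.0, 470.0, 343.0, 251.0, 183.0, 0.0 m³/s; ΣQ_DR = 1896 m³/s, peak = 470.0 m³/s.
Runoff depth d = ΣQ_DR·Δt / A = 1896 × 5400 / (1280 km²) = 7.999 mm.
The 1-cm UH is the DRH scaled by (10 mm)/d, so U_p = 470.0 × 10/7.999 = 588 m³/s.

U_p ≈ 588 m³/s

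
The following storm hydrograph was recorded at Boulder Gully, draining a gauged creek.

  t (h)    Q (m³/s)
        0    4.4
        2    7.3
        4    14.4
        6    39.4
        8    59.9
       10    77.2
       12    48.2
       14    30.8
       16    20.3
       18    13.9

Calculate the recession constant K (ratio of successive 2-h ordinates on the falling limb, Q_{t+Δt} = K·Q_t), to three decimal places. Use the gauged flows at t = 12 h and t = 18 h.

Using the recession-limb readings at t = 12 h and t = 18 h: Q falls from 48.2 to 13.9 m³/s over 3 intervals.
K = (Q₂/Q₁)^(1/3) = (13.9/48.2)^(1/3) = 0.661.

K ≈ 0.661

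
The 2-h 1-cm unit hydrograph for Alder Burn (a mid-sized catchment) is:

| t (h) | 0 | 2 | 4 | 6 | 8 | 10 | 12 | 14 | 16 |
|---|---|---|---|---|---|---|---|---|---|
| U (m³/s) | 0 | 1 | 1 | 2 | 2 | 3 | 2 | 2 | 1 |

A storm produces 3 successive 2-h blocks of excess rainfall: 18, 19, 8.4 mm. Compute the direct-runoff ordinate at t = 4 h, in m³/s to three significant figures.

By discrete convolution, Q_j = Σ (P_i / 10 mm) · U_{j−i}.
At t = 4 h (j=2): Q = (18/10)·1 + (19/10)·1 + (8.4/10)·0 = 3.70 m³/s.

Q ≈ 3.70 m³/s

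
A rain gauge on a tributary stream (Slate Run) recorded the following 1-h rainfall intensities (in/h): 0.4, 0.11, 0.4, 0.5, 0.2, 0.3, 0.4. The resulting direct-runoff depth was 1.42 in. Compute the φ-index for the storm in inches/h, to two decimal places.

φ ≈ 0.13 in/h

Only the 6 blocks with intensity above φ contribute runoff: 0.4, 0.4, 0.5, 0.2, 0.3, 0.4 in/h.
Σ(I−φ)·Δt = d  ⇒  (0.4+0.4+0.5+0.2+0.3+0.4 − 6φ)·1 = 1.42
φ = (2.200 − 1.42/1) / 6 = 0.13 in/h.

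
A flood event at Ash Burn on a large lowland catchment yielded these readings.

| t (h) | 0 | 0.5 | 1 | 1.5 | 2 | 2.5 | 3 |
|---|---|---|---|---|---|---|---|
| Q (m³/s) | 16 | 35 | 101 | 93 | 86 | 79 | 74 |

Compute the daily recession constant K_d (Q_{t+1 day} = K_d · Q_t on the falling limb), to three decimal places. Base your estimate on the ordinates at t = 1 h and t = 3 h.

K_d ≈ 0.024

Between t = 1 h and t = 3 h the flow falls from 101 to 74 m³/s over 4×0.5 h = 2 h.
Per-interval ratio K = (74/101)^(1/4) = 0.9252; K_d = K^(24/0.5) = 0.024.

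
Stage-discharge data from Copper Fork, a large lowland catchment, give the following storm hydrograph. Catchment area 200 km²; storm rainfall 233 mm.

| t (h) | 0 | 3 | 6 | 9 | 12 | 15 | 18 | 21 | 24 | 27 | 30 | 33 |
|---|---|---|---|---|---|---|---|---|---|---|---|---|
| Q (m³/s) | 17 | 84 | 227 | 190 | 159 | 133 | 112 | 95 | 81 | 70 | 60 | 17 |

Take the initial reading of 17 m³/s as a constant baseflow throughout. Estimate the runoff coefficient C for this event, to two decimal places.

ΣQ_DR = 1041 m³/s; V = ΣQ_DR·Δt = 1.124 × 10^7 m³.
Runoff depth d = V / A = 56.21 mm.
C = d / P = 56.21 / 233 = 0.24.

C ≈ 0.24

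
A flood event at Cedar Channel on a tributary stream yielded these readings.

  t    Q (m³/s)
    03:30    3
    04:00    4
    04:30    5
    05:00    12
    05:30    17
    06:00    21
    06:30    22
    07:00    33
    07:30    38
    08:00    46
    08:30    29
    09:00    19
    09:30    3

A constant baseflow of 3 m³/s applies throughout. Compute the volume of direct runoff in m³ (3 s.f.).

Direct-runoff ordinates (Q − Q_b): 0.0, 1.0, 2.0, 9.0, 14.0, 18.0, 19.0, 30.0, 35.0, 43.0, 26.0, 16.0, 0.0 m³/s.
ΣQ_DR = 213.0 m³/s.
With Δt = 0.5 h = 1800 s, V = ΣQ_DR · Δt = 213.0 × 1800 = 3.83 × 10^5 m³.

V ≈ 3.83 × 10^5 m³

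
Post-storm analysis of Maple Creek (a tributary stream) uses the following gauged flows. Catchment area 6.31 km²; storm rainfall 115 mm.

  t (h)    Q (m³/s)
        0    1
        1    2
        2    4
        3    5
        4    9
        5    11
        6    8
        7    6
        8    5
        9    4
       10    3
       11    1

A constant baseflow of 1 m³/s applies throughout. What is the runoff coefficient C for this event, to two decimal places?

ΣQ_DR = 47.00 m³/s; V = ΣQ_DR·Δt = 1.692 × 10^5 m³.
Runoff depth d = V / A = 26.81 mm.
C = d / P = 26.81 / 115 = 0.23.

C ≈ 0.23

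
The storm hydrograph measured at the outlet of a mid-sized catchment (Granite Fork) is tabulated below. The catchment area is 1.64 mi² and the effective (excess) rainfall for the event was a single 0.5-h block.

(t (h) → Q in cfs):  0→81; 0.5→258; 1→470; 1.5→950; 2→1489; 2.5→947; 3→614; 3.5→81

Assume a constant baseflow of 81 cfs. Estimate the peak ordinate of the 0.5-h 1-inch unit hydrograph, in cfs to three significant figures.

Direct runoff: 0.0, 177.0, 389.0, 869.0, 1408.0, 866.0, 533.0, 0.0 cfs; ΣQ_DR = 4242 cfs, peak = 1408.0 cfs.
Runoff depth d = ΣQ_DR·Δt / A = 4242 × 1800 / (1.64 mi²) = 2.004 in.
The 1-inch UH is the DRH scaled by (1 in)/d, so U_p = 1408.0 × 1/2.004 = 703 cfs.

U_p ≈ 703 cfs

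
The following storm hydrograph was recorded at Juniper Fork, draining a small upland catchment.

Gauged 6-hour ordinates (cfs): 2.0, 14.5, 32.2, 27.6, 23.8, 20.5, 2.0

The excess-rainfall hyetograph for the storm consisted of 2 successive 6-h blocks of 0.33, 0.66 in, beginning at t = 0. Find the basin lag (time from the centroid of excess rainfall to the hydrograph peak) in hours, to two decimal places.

Centroid of excess rainfall: t_c = Σ P_i·t̄_i / ΣP_i = 7.0000 h (block centres at 3, 9 h).
Hydrograph peak occurs at t = 12 h, so basin lag t_L = 12 − 7.0000 = 5.00 h.

t_L ≈ 5.00 h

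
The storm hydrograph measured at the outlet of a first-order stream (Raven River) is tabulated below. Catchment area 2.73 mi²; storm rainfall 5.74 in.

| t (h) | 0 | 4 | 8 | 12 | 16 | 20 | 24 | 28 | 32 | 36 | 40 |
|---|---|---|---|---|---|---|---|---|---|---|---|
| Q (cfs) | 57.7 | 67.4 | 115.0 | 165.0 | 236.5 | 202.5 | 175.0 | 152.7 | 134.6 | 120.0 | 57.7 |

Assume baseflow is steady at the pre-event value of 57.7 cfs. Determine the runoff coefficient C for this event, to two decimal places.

ΣQ_DR = 849.4 cfs; V = ΣQ_DR·Δt = 1.223 × 10^7 ft³.
Runoff depth d = V / A = 1.929 in.
C = d / P = 1.929 / 5.74 = 0.34.

C ≈ 0.34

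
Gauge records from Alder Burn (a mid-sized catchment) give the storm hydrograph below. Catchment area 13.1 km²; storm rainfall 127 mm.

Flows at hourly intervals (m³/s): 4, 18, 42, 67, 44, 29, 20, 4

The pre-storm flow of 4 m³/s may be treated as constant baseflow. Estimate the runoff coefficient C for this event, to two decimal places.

C ≈ 0.42

ΣQ_DR = 196.0 m³/s; V = ΣQ_DR·Δt = 7.056 × 10^5 m³.
Runoff depth d = V / A = 53.86 mm.
C = d / P = 53.86 / 127 = 0.42.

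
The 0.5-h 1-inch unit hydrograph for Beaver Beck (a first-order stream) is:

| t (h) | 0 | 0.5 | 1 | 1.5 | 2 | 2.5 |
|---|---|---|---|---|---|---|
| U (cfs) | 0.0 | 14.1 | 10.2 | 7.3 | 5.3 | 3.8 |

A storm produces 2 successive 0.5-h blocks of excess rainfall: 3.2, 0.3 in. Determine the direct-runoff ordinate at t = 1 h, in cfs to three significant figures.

Q ≈ 36.9 cfs

By discrete convolution, Q_j = Σ (P_i / 1 in) · U_{j−i}.
At t = 1 h (j=2): Q = (3.2/1)·10.2 + (0.3/1)·14.1 = 36.9 cfs.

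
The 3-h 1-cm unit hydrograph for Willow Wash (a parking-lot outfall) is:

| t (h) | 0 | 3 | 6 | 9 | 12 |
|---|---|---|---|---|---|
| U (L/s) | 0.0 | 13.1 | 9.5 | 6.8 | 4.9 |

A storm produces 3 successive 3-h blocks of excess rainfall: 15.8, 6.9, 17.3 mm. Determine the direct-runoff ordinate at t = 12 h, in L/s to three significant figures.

By discrete convolution, Q_j = Σ (P_i / 10 mm) · U_{j−i}.
At t = 12 h (j=4): Q = (15.8/10)·4.9 + (6.9/10)·6.8 + (17.3/10)·9.5 = 28.9 L/s.

Q ≈ 28.9 L/s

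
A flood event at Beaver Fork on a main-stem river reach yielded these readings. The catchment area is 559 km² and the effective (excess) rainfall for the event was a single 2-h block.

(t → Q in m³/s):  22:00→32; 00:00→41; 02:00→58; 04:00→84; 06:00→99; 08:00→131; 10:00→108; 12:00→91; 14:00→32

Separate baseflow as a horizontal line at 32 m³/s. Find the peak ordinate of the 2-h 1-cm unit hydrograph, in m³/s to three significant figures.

Direct runoff: 0.0, 9.0, 26.0, 52.0, 67.0, 99.0, 76.0, 59.0, 0.0 m³/s; ΣQ_DR = 388.0 m³/s, peak = 99.0 m³/s.
Runoff depth d = ΣQ_DR·Δt / A = 388.0 × 7200 / (559 km²) = 4.997 mm.
The 1-cm UH is the DRH scaled by (10 mm)/d, so U_p = 99.0 × 10/4.997 = 198 m³/s.

U_p ≈ 198 m³/s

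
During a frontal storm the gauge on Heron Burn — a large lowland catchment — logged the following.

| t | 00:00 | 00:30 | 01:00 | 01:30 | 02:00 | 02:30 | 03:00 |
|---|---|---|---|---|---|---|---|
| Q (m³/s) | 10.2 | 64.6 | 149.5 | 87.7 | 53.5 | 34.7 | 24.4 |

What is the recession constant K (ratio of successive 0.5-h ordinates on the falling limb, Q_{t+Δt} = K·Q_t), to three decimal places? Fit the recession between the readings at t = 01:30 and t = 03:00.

K ≈ 0.653

Using the recession-limb readings at t = 01:30 and t = 03:00: Q falls from 87.7 to 24.4 m³/s over 3 intervals.
K = (Q₂/Q₁)^(1/3) = (24.4/87.7)^(1/3) = 0.653.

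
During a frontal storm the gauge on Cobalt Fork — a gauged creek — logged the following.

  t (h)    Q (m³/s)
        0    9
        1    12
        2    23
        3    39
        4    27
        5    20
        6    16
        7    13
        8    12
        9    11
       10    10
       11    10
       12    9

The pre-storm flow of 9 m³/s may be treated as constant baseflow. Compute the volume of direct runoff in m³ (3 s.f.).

Direct-runoff ordinates (Q − Q_b): 0.0, 3.0, 14.0, 30.0, 18.0, 11.0, 7.0, 4.0, 3.0, 2.0, 1.0, 1.0, 0.0 m³/s.
ΣQ_DR = 94.00 m³/s.
With Δt = 1 h = 3600 s, V = ΣQ_DR · Δt = 94.00 × 3600 = 3.38 × 10^5 m³.

V ≈ 3.38 × 10^5 m³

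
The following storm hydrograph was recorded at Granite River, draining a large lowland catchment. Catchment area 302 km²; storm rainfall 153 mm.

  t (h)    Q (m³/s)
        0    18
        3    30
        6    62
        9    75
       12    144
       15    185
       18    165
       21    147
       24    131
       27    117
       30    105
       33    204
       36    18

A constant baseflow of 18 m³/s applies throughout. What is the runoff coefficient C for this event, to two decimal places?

C ≈ 0.27

ΣQ_DR = 1167 m³/s; V = ΣQ_DR·Δt = 1.260 × 10^7 m³.
Runoff depth d = V / A = 41.73 mm.
C = d / P = 41.73 / 153 = 0.27.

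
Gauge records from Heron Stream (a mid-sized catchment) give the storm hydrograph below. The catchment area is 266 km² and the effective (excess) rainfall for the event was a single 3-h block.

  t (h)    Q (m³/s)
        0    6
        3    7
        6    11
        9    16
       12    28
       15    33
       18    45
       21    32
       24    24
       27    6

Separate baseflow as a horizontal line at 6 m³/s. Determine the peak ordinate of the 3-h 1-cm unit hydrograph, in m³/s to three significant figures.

U_p ≈ 64.9 m³/s

Direct runoff: 0.0, 1.0, 5.0, 10.0, 22.0, 27.0, 39.0, 26.0, 18.0, 0.0 m³/s; ΣQ_DR = 148.0 m³/s, peak = 39.0 m³/s.
Runoff depth d = ΣQ_DR·Δt / A = 148.0 × 10800 / (266 km²) = 6.009 mm.
The 1-cm UH is the DRH scaled by (10 mm)/d, so U_p = 39.0 × 10/6.009 = 64.9 m³/s.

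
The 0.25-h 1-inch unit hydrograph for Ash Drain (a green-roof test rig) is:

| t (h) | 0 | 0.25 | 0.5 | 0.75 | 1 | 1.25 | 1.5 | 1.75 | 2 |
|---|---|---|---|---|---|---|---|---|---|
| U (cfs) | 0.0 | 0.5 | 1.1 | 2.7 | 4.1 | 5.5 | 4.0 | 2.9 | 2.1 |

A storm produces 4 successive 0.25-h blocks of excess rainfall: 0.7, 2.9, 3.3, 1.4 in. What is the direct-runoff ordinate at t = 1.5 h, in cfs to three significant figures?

By discrete convolution, Q_j = Σ (P_i / 1 in) · U_{j−i}.
At t = 1.5 h (j=6): Q = (0.7/1)·4.0 + (2.9/1)·5.5 + (3.3/1)·4.1 + (1.4/1)·2.7 = 36.1 cfs.

Q ≈ 36.1 cfs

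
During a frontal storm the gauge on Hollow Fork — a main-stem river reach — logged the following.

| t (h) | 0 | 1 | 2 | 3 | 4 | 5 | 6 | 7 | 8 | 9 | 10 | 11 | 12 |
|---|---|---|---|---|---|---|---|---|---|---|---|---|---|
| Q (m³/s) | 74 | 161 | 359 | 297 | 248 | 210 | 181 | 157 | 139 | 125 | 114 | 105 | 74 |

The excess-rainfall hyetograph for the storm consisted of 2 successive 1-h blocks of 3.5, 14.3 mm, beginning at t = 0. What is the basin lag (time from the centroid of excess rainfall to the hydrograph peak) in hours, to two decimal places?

Centroid of excess rainfall: t_c = Σ P_i·t̄_i / ΣP_i = 1.3034 h (block centres at 0.5, 1.5 h).
Hydrograph peak occurs at t = 2 h, so basin lag t_L = 2 − 1.3034 = 0.70 h.

t_L ≈ 0.70 h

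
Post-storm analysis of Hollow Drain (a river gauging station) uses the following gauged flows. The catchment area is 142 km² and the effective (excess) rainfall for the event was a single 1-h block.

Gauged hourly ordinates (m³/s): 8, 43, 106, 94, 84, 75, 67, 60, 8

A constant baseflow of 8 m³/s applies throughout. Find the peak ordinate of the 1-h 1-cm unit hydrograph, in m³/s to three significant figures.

U_p ≈ 81.7 m³/s

Direct runoff: 0.0, 35.0, 98.0, 86.0, 76.0, 67.0, 59.0, 52.0, 0.0 m³/s; ΣQ_DR = 473.0 m³/s, peak = 98.0 m³/s.
Runoff depth d = ΣQ_DR·Δt / A = 473.0 × 3600 / (142 km²) = 11.99 mm.
The 1-cm UH is the DRH scaled by (10 mm)/d, so U_p = 98.0 × 10/11.99 = 81.7 m³/s.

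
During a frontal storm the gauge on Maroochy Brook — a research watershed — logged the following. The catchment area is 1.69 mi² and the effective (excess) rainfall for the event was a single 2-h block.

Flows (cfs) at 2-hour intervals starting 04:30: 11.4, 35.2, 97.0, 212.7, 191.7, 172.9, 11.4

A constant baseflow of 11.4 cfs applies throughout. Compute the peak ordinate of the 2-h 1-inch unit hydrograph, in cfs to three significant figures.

U_p ≈ 168 cfs

Direct runoff: 0.0, 23.8, 85.6, 201.3, 180.3, 161.5, 0.0 cfs; ΣQ_DR = 652.5 cfs, peak = 201.3 cfs.
Runoff depth d = ΣQ_DR·Δt / A = 652.5 × 7200 / (1.69 mi²) = 1.197 in.
The 1-inch UH is the DRH scaled by (1 in)/d, so U_p = 201.3 × 1/1.197 = 168 cfs.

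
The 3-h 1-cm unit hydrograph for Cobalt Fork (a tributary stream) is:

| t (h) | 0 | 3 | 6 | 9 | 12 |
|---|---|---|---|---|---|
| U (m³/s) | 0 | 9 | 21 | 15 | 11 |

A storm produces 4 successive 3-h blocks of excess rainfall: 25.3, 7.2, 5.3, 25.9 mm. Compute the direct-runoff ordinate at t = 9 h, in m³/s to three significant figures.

Q ≈ 57.8 m³/s

By discrete convolution, Q_j = Σ (P_i / 10 mm) · U_{j−i}.
At t = 9 h (j=3): Q = (25.3/10)·15 + (7.2/10)·21 + (5.3/10)·9 + (25.9/10)·0 = 57.8 m³/s.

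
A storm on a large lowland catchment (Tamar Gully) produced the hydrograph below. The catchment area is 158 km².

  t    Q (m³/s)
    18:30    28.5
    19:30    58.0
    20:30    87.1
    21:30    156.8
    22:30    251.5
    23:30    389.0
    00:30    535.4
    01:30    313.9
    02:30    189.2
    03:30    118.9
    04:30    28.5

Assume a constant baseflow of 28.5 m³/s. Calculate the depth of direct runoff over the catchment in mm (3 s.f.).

d ≈ 42.0 mm

Direct runoff: 0.0, 29.5, 58.6, 128.3, 223.0, 360.5, 506.9, 285.4, 160.7, 90.4, 0.0 m³/s; ΣQ_DR = 1843 m³/s.
V = ΣQ_DR · Δt = 1843 × 3600 s = 6.636 × 10^6 m³.
Over A = 158 km², depth = V / A = 42.0 mm.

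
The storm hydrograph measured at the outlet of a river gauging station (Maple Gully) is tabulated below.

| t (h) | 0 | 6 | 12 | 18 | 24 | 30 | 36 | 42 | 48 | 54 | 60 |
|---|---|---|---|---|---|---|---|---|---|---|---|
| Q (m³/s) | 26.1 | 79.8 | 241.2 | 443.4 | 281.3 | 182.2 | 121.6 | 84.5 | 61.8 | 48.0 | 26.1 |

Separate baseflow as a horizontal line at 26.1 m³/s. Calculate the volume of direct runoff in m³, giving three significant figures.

V ≈ 2.83 × 10^7 m³

Direct-runoff ordinates (Q − Q_b): 0.0, 53.7, 215.1, 417.3, 255.2, 156.1, 95.5, 58.4, 35.7, 21.9, 0.0 m³/s.
ΣQ_DR = 1309 m³/s.
With Δt = 6 h = 21600 s, V = ΣQ_DR · Δt = 1309 × 21600 = 2.83 × 10^7 m³.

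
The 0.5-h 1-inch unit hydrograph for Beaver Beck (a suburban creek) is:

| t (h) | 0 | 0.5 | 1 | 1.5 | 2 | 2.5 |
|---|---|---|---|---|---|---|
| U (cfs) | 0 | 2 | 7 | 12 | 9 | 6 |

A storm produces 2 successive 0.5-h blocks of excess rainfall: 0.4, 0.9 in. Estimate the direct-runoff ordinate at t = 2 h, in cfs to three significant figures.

Q ≈ 14.4 cfs

By discrete convolution, Q_j = Σ (P_i / 1 in) · U_{j−i}.
At t = 2 h (j=4): Q = (0.4/1)·9 + (0.9/1)·12 = 14.4 cfs.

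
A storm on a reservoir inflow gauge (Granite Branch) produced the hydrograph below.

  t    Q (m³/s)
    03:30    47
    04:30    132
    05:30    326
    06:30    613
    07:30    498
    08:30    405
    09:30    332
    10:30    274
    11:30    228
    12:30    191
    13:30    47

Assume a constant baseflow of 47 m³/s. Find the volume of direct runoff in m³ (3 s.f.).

V ≈ 9.27 × 10^6 m³

Direct-runoff ordinates (Q − Q_b): 0.0, 85.0, 279.0, 566.0, 451.0, 358.0, 285.0, 227.0, 181.0, 144.0, 0.0 m³/s.
ΣQ_DR = 2576 m³/s.
With Δt = 1 h = 3600 s, V = ΣQ_DR · Δt = 2576 × 3600 = 9.27 × 10^6 m³.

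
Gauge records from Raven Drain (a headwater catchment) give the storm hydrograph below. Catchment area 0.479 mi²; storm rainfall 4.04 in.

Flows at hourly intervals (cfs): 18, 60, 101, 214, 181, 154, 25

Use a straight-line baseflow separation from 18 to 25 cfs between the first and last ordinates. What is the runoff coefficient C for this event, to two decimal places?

ΣQ_DR = 602.5 cfs; V = ΣQ_DR·Δt = 2.169 × 10^6 ft³.
Runoff depth d = V / A = 1.949 in.
C = d / P = 1.949 / 4.04 = 0.48.

C ≈ 0.48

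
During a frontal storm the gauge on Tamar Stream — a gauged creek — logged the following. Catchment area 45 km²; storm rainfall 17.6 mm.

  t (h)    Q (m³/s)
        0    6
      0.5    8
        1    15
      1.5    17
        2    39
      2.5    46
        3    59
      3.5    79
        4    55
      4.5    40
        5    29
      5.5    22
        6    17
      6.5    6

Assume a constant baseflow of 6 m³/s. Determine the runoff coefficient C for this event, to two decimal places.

C ≈ 0.80

ΣQ_DR = 354.0 m³/s; V = ΣQ_DR·Δt = 6.372 × 10^5 m³.
Runoff depth d = V / A = 14.16 mm.
C = d / P = 14.16 / 17.6 = 0.80.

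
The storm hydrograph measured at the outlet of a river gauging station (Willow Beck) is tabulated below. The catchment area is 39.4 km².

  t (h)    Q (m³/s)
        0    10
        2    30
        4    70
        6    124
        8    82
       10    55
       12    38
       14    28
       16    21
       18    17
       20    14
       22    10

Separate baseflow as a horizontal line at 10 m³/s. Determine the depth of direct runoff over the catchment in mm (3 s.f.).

d ≈ 69.3 mm

Direct runoff: 0.0, 20.0, 60.0, 114.0, 72.0, 45.0, 28.0, 18.0, 11.0, 7.0, 4.0, 0.0 m³/s; ΣQ_DR = 379.0 m³/s.
V = ΣQ_DR · Δt = 379.0 × 7200 s = 2.729 × 10^6 m³.
Over A = 39.4 km², depth = V / A = 69.3 mm.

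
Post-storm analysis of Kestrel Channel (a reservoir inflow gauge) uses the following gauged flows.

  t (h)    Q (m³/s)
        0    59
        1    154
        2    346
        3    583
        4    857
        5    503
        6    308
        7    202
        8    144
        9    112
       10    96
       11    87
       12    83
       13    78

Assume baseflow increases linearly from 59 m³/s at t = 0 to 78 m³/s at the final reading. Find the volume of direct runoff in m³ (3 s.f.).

V ≈ 9.55 × 10^6 m³

Direct-runoff ordinates (Q − Q_b): 0.00, 93.54, 284.08, 519.62, 792.15, 436.69, 240.23, 132.77, 73.31, 39.85, 22.38, 11.92, 6.46, 0.00 m³/s.
ΣQ_DR = 2653 m³/s.
With Δt = 1 h = 3600 s, V = ΣQ_DR · Δt = 2653 × 3600 = 9.55 × 10^6 m³.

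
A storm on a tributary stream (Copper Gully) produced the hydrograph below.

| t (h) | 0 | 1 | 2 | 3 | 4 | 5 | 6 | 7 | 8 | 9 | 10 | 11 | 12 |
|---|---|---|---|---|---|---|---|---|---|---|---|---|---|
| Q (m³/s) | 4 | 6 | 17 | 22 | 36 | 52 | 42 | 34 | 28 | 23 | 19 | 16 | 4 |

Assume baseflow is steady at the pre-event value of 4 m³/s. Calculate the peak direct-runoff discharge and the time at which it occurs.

Q_p = 48.0 m³/s at t = 5 h

Subtracting baseflow gives direct-runoff ordinates: 0.0, 2.0, 13.0, 18.0, 32.0, 48.0, 38.0, 30.0, 24.0, 19.0, 15.0, 12.0, 0.0 m³/s.
The maximum is 48.0 m³/s, occurring at the reading for t = 5 h.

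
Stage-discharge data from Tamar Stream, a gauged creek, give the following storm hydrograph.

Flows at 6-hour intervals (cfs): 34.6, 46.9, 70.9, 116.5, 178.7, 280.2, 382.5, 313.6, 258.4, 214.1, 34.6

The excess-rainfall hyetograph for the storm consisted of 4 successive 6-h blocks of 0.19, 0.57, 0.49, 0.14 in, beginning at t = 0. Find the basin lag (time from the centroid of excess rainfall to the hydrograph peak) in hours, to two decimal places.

t_L ≈ 24.50 h

Centroid of excess rainfall: t_c = Σ P_i·t̄_i / ΣP_i = 11.5036 h (block centres at 3, 9, 15, 21 h).
Hydrograph peak occurs at t = 36 h, so basin lag t_L = 36 − 11.5036 = 24.50 h.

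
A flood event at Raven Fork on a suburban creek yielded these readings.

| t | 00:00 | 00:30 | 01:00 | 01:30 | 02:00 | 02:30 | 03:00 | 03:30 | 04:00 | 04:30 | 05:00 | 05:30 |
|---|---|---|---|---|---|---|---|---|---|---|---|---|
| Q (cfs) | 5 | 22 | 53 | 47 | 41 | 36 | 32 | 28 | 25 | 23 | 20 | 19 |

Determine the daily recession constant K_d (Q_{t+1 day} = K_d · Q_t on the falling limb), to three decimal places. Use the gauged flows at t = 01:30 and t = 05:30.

K_d ≈ 0.004

Between t = 01:30 and t = 05:30 the flow falls from 47 to 19 cfs over 8×0.5 h = 4 h.
Per-interval ratio K = (19/47)^(1/8) = 0.8930; K_d = K^(24/0.5) = 0.004.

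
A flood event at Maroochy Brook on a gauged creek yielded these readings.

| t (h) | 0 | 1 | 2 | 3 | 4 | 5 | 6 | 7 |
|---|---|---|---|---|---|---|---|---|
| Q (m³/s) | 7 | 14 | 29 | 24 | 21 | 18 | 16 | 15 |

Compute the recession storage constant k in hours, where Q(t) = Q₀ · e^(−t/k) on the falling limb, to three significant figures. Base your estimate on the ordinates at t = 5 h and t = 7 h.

k ≈ 11.0 h

On the falling limb, Q drops from 18 to 15 m³/s between t = 5 h and t = 7 h (Δt = 2 h).
k = −Δt / ln(Q₂/Q₁) = −2 / ln(15/18) = 11.0 h.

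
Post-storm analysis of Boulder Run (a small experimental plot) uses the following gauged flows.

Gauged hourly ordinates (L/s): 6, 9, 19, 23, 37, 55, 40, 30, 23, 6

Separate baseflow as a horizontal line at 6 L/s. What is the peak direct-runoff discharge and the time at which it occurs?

Subtracting baseflow gives direct-runoff ordinates: 0.0, 3.0, 13.0, 17.0, 31.0, 49.0, 34.0, 24.0, 17.0, 0.0 L/s.
The maximum is 49.0 L/s, occurring at the reading for t = 5 h.

Q_p = 49.0 L/s at t = 5 h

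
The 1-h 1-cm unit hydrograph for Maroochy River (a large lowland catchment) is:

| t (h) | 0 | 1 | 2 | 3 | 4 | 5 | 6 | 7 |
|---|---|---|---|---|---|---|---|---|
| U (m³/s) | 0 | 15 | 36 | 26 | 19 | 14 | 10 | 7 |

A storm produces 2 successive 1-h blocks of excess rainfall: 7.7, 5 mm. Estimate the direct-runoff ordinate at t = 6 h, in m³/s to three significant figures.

Q ≈ 14.7 m³/s

By discrete convolution, Q_j = Σ (P_i / 10 mm) · U_{j−i}.
At t = 6 h (j=6): Q = (7.7/10)·10 + (5/10)·14 = 14.7 m³/s.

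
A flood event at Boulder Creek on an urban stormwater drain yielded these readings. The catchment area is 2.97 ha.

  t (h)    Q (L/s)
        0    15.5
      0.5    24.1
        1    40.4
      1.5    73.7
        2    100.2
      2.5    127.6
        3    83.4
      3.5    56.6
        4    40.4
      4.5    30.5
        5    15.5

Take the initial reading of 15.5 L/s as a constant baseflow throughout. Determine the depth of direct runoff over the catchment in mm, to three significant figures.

Direct runoff: 0.0, 8.6, 24.9, 58.2, 84.7, 112.1, 67.9, 41.1, 24.9, 15.0, 0.0 L/s; ΣQ_DR = 437.4 L/s.
V = ΣQ_DR · Δt = 437.4 × 1800 s = 7.873 × 10^5 L.
Over A = 2.97 ha, depth = V / A = 26.5 mm.

d ≈ 26.5 mm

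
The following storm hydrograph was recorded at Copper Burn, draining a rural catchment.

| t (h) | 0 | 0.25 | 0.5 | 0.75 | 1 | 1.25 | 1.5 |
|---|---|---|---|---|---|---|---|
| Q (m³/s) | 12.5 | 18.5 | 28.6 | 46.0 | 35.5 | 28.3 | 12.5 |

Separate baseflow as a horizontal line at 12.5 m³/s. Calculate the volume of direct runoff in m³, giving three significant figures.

Direct-runoff ordinates (Q − Q_b): 0.0, 6.0, 16.1, 33.5, 23.0, 15.8, 0.0 m³/s.
ΣQ_DR = 94.40 m³/s.
With Δt = 0.25 h = 900 s, V = ΣQ_DR · Δt = 94.40 × 900 = 85000 m³.

V ≈ 85000 m³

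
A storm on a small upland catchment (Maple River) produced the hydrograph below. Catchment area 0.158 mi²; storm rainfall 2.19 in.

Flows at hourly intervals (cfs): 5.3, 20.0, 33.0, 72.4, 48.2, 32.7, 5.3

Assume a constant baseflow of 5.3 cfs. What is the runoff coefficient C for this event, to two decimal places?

ΣQ_DR = 179.8 cfs; V = ΣQ_DR·Δt = 6.473 × 10^5 ft³.
Runoff depth d = V / A = 1.763 in.
C = d / P = 1.763 / 2.19 = 0.81.

C ≈ 0.81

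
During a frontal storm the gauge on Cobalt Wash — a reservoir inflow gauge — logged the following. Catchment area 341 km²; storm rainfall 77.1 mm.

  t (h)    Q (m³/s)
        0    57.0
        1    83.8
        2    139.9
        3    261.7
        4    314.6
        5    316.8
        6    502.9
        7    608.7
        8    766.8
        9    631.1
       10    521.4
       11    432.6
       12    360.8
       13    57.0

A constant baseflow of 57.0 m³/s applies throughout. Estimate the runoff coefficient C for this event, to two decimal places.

ΣQ_DR = 4257 m³/s; V = ΣQ_DR·Δt = 1.533 × 10^7 m³.
Runoff depth d = V / A = 44.94 mm.
C = d / P = 44.94 / 77.1 = 0.58.

C ≈ 0.58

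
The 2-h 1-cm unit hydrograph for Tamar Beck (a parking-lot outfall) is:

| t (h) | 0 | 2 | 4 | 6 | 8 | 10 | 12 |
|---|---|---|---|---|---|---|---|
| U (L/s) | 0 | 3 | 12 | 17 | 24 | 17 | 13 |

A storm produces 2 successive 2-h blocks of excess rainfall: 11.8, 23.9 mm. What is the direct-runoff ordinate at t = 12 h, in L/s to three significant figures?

Q ≈ 56.0 L/s

By discrete convolution, Q_j = Σ (P_i / 10 mm) · U_{j−i}.
At t = 12 h (j=6): Q = (11.8/10)·13 + (23.9/10)·17 = 56.0 L/s.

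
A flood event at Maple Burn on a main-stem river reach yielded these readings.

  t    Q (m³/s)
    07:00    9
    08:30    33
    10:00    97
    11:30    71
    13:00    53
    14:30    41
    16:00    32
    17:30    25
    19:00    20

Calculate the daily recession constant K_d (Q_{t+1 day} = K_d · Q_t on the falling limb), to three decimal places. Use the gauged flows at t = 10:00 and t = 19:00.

K_d ≈ 0.015

Between t = 10:00 and t = 19:00 the flow falls from 97 to 20 m³/s over 6×1.5 h = 9 h.
Per-interval ratio K = (20/97)^(1/6) = 0.7686; K_d = K^(24/1.5) = 0.015.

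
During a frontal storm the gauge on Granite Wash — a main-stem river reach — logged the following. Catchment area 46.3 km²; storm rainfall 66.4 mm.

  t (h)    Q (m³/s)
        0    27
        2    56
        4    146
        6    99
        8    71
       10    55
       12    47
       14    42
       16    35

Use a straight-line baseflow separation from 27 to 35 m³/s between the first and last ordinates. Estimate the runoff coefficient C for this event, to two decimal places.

C ≈ 0.70

ΣQ_DR = 299.0 m³/s; V = ΣQ_DR·Δt = 2.153 × 10^6 m³.
Runoff depth d = V / A = 46.50 mm.
C = d / P = 46.50 / 66.4 = 0.70.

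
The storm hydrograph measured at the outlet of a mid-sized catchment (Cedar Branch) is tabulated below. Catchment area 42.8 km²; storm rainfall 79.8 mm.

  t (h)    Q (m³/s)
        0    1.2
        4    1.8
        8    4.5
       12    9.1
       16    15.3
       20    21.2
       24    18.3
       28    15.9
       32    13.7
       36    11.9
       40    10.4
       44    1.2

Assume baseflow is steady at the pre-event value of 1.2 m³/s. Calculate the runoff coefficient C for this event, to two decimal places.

ΣQ_DR = 110.1 m³/s; V = ΣQ_DR·Δt = 1.585 × 10^6 m³.
Runoff depth d = V / A = 37.04 mm.
C = d / P = 37.04 / 79.8 = 0.46.

C ≈ 0.46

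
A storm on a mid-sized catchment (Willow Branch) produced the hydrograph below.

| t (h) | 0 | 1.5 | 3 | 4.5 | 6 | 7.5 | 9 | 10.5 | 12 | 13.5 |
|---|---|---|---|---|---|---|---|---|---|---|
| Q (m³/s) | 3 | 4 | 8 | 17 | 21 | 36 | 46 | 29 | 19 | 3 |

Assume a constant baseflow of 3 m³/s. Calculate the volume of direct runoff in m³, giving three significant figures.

V ≈ 8.42 × 10^5 m³

Direct-runoff ordinates (Q − Q_b): 0.0, 1.0, 5.0, 14.0, 18.0, 33.0, 43.0, 26.0, 16.0, 0.0 m³/s.
ΣQ_DR = 156.0 m³/s.
With Δt = 1.5 h = 5400 s, V = ΣQ_DR · Δt = 156.0 × 5400 = 8.42 × 10^5 m³.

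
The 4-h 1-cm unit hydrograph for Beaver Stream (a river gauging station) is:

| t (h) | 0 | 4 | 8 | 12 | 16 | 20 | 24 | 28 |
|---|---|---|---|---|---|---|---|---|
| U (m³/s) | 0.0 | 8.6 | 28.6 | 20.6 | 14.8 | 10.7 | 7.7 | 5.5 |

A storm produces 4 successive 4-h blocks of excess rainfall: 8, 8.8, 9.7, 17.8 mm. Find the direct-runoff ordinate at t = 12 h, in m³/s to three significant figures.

Q ≈ 50.0 m³/s

By discrete convolution, Q_j = Σ (P_i / 10 mm) · U_{j−i}.
At t = 12 h (j=3): Q = (8/10)·20.6 + (8.8/10)·28.6 + (9.7/10)·8.6 + (17.8/10)·0.0 = 50.0 m³/s.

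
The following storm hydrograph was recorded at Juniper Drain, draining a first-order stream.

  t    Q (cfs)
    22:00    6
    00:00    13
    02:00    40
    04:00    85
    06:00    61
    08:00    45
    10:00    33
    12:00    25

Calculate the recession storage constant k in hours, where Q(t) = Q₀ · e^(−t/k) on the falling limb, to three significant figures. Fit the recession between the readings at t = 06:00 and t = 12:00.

k ≈ 6.73 h

On the falling limb, Q drops from 61 to 25 cfs between t = 06:00 and t = 12:00 (Δt = 6 h).
k = −Δt / ln(Q₂/Q₁) = −6 / ln(25/61) = 6.73 h.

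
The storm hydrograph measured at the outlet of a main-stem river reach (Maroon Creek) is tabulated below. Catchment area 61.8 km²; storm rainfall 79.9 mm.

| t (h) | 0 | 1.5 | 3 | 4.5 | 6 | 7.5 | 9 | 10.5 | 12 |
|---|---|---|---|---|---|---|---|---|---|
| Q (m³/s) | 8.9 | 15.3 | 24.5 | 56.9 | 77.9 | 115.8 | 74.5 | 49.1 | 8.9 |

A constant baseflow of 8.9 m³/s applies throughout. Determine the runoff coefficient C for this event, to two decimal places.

ΣQ_DR = 351.7 m³/s; V = ΣQ_DR·Δt = 1.899 × 10^6 m³.
Runoff depth d = V / A = 30.73 mm.
C = d / P = 30.73 / 79.9 = 0.38.

C ≈ 0.38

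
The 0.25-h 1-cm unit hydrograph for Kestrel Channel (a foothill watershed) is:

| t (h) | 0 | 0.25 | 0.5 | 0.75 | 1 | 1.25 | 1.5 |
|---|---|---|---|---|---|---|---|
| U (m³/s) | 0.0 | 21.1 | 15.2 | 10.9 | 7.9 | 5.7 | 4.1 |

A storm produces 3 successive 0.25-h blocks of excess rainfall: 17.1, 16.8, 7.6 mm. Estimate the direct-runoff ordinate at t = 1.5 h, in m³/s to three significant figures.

Q ≈ 22.6 m³/s

By discrete convolution, Q_j = Σ (P_i / 10 mm) · U_{j−i}.
At t = 1.5 h (j=6): Q = (17.1/10)·4.1 + (16.8/10)·5.7 + (7.6/10)·7.9 = 22.6 m³/s.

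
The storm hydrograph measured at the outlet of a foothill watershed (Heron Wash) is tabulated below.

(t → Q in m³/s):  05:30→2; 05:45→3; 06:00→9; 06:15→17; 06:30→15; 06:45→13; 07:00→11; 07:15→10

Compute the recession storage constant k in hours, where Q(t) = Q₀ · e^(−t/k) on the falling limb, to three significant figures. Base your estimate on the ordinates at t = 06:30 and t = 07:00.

On the falling limb, Q drops from 15 to 11 m³/s between t = 06:30 and t = 07:00 (Δt = 0.5 h).
k = −Δt / ln(Q₂/Q₁) = −0.5 / ln(11/15) = 1.61 h.

k ≈ 1.61 h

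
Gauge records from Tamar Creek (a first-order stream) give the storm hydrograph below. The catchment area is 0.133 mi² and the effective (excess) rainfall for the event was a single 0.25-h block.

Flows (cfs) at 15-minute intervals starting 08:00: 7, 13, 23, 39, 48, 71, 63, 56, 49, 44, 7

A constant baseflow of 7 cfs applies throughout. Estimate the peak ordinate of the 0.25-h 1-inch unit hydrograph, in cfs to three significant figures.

Direct runoff: 0.0, 6.0, 16.0, 32.0, 41.0, 64.0, 56.0, 49.0, 42.0, 37.0, 0.0 cfs; ΣQ_DR = 343.0 cfs, peak = 64.0 cfs.
Runoff depth d = ΣQ_DR·Δt / A = 343.0 × 900 / (0.133 mi²) = 0.9991 in.
The 1-inch UH is the DRH scaled by (1 in)/d, so U_p = 64.0 × 1/0.9991 = 64.1 cfs.

U_p ≈ 64.1 cfs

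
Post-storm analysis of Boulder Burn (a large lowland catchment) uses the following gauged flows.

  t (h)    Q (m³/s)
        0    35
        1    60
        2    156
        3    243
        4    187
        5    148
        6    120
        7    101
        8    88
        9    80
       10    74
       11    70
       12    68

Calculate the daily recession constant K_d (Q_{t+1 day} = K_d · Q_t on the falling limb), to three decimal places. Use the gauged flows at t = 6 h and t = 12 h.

K_d ≈ 0.103

Between t = 6 h and t = 12 h the flow falls from 120 to 68 m³/s over 6×1 h = 6 h.
Per-interval ratio K = (68/120)^(1/6) = 0.9097; K_d = K^(24/1) = 0.103.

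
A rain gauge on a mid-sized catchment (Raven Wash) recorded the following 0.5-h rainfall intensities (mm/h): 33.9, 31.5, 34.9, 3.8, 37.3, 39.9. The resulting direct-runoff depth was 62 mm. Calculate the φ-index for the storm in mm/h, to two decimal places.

φ ≈ 10.70 mm/h

Only the 5 blocks with intensity above φ contribute runoff: 33.9, 31.5, 34.9, 37.3, 39.9 mm/h.
Σ(I−φ)·Δt = d  ⇒  (33.9+31.5+34.9+37.3+39.9 − 5φ)·0.5 = 62
φ = (177.5 − 62/0.5) / 5 = 10.70 mm/h.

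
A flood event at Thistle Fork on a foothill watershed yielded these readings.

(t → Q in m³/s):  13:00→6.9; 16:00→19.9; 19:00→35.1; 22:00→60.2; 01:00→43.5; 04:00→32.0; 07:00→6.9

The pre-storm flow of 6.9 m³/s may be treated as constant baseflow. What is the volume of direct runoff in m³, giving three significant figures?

V ≈ 1.69 × 10^6 m³

Direct-runoff ordinates (Q − Q_b): 0.0, 13.0, 28.2, 53.3, 36.6, 25.1, 0.0 m³/s.
ΣQ_DR = 156.2 m³/s.
With Δt = 3 h = 10800 s, V = ΣQ_DR · Δt = 156.2 × 10800 = 1.69 × 10^6 m³.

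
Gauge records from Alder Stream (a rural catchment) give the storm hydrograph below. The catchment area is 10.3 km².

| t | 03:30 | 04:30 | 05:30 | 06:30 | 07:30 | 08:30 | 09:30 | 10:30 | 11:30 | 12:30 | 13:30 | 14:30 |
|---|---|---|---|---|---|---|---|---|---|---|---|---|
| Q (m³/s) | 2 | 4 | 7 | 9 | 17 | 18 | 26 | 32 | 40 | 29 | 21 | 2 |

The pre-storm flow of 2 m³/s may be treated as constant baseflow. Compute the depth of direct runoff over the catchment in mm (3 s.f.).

d ≈ 64.0 mm

Direct runoff: 0.0, 2.0, 5.0, 7.0, 15.0, 16.0, 24.0, 30.0, 38.0, 27.0, 19.0, 0.0 m³/s; ΣQ_DR = 183.0 m³/s.
V = ΣQ_DR · Δt = 183.0 × 3600 s = 6.588 × 10^5 m³.
Over A = 10.3 km², depth = V / A = 64.0 mm.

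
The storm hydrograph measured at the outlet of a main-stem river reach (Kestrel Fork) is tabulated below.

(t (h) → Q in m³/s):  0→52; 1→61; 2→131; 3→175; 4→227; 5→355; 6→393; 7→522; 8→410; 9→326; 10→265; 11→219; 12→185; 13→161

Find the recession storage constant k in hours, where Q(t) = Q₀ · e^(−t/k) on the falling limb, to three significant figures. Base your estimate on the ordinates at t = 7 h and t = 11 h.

On the falling limb, Q drops from 522 to 219 m³/s between t = 7 h and t = 11 h (Δt = 4 h).
k = −Δt / ln(Q₂/Q₁) = −4 / ln(219/522) = 4.61 h.

k ≈ 4.61 h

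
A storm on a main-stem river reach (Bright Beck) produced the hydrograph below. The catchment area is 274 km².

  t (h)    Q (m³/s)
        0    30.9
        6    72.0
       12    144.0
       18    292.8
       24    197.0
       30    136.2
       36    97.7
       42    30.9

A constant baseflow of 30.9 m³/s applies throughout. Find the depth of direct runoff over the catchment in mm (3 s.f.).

Direct runoff: 0.0, 41.1, 113.1, 261.9, 166.1, 105.3, 66.8, 0.0 m³/s; ΣQ_DR = 754.3 m³/s.
V = ΣQ_DR · Δt = 754.3 × 21600 s = 1.629 × 10^7 m³.
Over A = 274 km², depth = V / A = 59.5 mm.

d ≈ 59.5 mm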